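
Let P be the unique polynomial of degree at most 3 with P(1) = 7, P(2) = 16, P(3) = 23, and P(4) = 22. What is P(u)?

P(u) = -u^3 + 5u^2 + u + 2

Write P(u) = au^3 + bu^2 + cu + d. Substituting each data point gives a linear system:
  a + b + c + d = 7
  8a + 4b + 2c + d = 16
  27a + 9b + 3c + d = 23
  64a + 16b + 4c + d = 22
Solving the system yields a = -1, b = 5, c = 1, d = 2.
So P(u) = -u³ + 5u² + u + 2.
Check: P(2) = 16. ✓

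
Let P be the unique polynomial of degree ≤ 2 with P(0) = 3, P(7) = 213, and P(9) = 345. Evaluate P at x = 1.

Write P(x) = ax^2 + bx + c. Substituting each data point gives a linear system:
  c = 3
  49a + 7b + c = 213
  81a + 9b + c = 345
Solving the system yields a = 4, b = 2, c = 3.
So P(x) = 4x^2 + 2x + 3.
Then P(1) = 9.

9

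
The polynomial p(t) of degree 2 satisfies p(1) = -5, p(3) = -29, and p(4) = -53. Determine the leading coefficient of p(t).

Write p(t) = at^2 + bt + c. Substituting each data point gives a linear system:
  a + b + c = -5
  9a + 3b + c = -29
  16a + 4b + c = -53
Solving the system yields a = -4, b = 4, c = -5.
So p(t) = -4t^2 + 4t - 5.
The leading coefficient is -4.

-4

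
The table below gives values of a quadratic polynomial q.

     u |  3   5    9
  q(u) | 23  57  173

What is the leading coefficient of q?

Write q(u) = au^2 + bu + c. Substituting each data point gives a linear system:
  9a + 3b + c = 23
  25a + 5b + c = 57
  81a + 9b + c = 173
Solving the system yields a = 2, b = 1, c = 2.
So q(u) = 2u² + u + 2.
The leading coefficient is 2.

2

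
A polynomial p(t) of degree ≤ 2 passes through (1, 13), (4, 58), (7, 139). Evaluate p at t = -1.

3

Forward differences of the values at t = 1, 4, 7:
  p  : 13  58  139
  Δ  : 45  81
  Δ^2: 36
The second differences are constant, confirming degree 2.
Interpolating (Newton forward form) and evaluating at t = -1 gives p(-1) = 3.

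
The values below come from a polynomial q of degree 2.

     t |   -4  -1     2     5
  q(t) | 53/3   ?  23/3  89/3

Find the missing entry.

11/3

The 3 known points determine the degree-2 polynomial uniquely.
Write q(t) = at^2 + bt + c. Substituting each data point gives a linear system:
  16a - 4b + c = 53/3
  4a + 2b + c = 23/3
  25a + 5b + c = 89/3
Solving the system yields a = 1, b = 1/3, c = 3.
So q(t) = t^2 + (1/3)t + 3.
Then q(-1) = 11/3.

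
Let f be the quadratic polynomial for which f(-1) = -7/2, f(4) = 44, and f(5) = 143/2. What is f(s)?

Using the Lagrange interpolation formula with nodes -1, 4, 5:
  L_0(s) = (s - 4)(s - 5) / 30
  L_1(s) = (s + 1)(s - 5) / -5
  L_2(s) = (s + 1)(s - 4) / 6
Then f(s) = -7/2·L_0(s) + 44·L_1(s) + 143/2·L_2(s).
Expanding and collecting terms gives f(s) = 3s^2 + (1/2)s - 6.
Check: f(4) = 44. ✓

f(s) = 3s^2 + (1/2)s - 6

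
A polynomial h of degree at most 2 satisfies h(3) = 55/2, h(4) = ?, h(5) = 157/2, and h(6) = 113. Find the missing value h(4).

50

The 3 known points determine the degree-2 polynomial uniquely.
Write h(n) = an^2 + bn + c. Substituting each data point gives a linear system:
  9a + 3b + c = 55/2
  25a + 5b + c = 157/2
  36a + 6b + c = 113
Solving the system yields a = 3, b = 3/2, c = -4.
So h(n) = 3n² + (3/2)n - 4.
Then h(4) = 50.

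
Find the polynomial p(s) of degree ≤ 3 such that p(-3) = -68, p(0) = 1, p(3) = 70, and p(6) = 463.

p(s) = 2s^3 + 5s + 1

Using the Lagrange interpolation formula with nodes -3, 0, 3, 6:
  L_0(s) = s(s - 3)(s - 6) / -162
  L_1(s) = (s + 3)(s - 3)(s - 6) / 54
  L_2(s) = (s + 3)s(s - 6) / -54
  L_3(s) = (s + 3)s(s - 3) / 162
Then p(s) = -68·L_0(s) + 1·L_1(s) + 70·L_2(s) + 463·L_3(s).
Expanding and collecting terms gives p(s) = 2s³ + 5s + 1.
Check: p(3) = 70. ✓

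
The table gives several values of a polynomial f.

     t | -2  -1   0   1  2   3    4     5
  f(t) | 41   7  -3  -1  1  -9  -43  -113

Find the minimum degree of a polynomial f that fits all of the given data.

Forward differences of the values at t = -2, -1, 0, 1, 2, 3, 4, 5:
  f  : 41  7  -3  -1  1  -9  -43  -113
  Δ  : -34  -10  2  2  -10  -34  -70
  Δ^2: 24  12  0  -12  -24  -36
  Δ^3: -12  -12  -12  -12  -12
  Δ^4: 0  0  0  0
  Δ^5: 0  0  0
  Δ^6: 0  0
  Δ^7: 0
The third differences are constant (-12) and nonzero, while all higher differences vanish, so the minimal degree is 3.

3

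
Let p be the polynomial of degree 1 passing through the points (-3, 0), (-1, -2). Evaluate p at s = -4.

1

Write p(s) = as + b. Substituting each data point gives a linear system:
  -3a + b = 0
  -a + b = -2
Solving the system yields a = -1, b = -3.
So p(s) = -s - 3.
Then p(-4) = 1.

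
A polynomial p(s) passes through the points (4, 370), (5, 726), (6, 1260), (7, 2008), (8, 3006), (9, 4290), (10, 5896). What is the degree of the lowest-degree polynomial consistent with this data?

Forward differences of the values at s = 4, 5, 6, 7, 8, 9, 10:
  p  : 370  726  1260  2008  3006  4290  5896
  Δ  : 356  534  748  998  1284  1606
  Δ^2: 178  214  250  286  322
  Δ^3: 36  36  36  36
  Δ^4: 0  0  0
  Δ^5: 0  0
  Δ^6: 0
The third differences are constant (36) and nonzero, while all higher differences vanish, so the minimal degree is 3.

3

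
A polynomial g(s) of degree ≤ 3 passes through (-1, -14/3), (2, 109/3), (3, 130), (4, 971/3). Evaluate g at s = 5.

Using the Lagrange interpolation formula with nodes -1, 2, 3, 4:
  L_0(s) = (s - 2)(s - 3)(s - 4) / -60
  L_1(s) = (s + 1)(s - 3)(s - 4) / 6
  L_2(s) = (s + 1)(s - 2)(s - 4) / -4
  L_3(s) = (s + 1)(s - 2)(s - 3) / 10
Then g(s) = -14/3·L_0(s) + 109/3·L_1(s) + 130·L_2(s) + 971/3·L_3(s).
Expanding and collecting terms gives g(s) = 6s^3 - 4s^2 - (1/3)s + 5.
Evaluating at s = 5: g(5) = 1960/3.

1960/3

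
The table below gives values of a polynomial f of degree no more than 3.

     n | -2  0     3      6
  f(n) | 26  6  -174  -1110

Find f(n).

Using the Lagrange interpolation formula with nodes -2, 0, 3, 6:
  L_0(n) = n(n - 3)(n - 6) / -80
  L_1(n) = (n + 2)(n - 3)(n - 6) / 36
  L_2(n) = (n + 2)n(n - 6) / -45
  L_3(n) = (n + 2)n(n - 3) / 144
Then f(n) = 26·L_0(n) + 6·L_1(n) - 174·L_2(n) - 1110·L_3(n).
Expanding and collecting terms gives f(n) = -4n^3 - 6n^2 - 6n + 6.
Check: f(6) = -1110. ✓

f(n) = -4n^3 - 6n^2 - 6n + 6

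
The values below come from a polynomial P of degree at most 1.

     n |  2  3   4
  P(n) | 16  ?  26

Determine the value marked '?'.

On equispaced nodes a degree-1 polynomial has vanishing second forward difference, so
  P(2) - 2·P(3) + P(4) = 0.
Substituting the known values and solving for P(3):
  -2·P(3) = -42
  P(3) = 21.

21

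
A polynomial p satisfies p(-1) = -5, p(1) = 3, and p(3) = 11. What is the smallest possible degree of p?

Forward differences of the values at n = -1, 1, 3:
  p  : -5  3  11
  Δ  : 8  8
  Δ^2: 0
The first differences are constant (8) and nonzero, while all higher differences vanish, so the minimal degree is 1.

1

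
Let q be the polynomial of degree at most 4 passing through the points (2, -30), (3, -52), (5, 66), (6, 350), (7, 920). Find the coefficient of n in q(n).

Write q(n) = an^4 + bn^3 + cn^2 + dn + e. Substituting each data point gives a linear system:
  16a + 8b + 4c + 2d + e = -30
  81a + 27b + 9c + 3d + e = -52
  625a + 125b + 25c + 5d + e = 66
  1296a + 216b + 36c + 6d + e = 350
  2401a + 343b + 49c + 7d + e = 920
Solving the system yields a = 1, b = -4, c = -2, d = -1, e = -4.
So q(n) = n⁴ - 4n³ - 2n² - n - 4.
The coefficient of n is -1.

-1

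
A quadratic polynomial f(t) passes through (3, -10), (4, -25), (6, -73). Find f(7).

Using the Lagrange interpolation formula with nodes 3, 4, 6:
  L_0(t) = (t - 4)(t - 6) / 3
  L_1(t) = (t - 3)(t - 6) / -2
  L_2(t) = (t - 3)(t - 4) / 6
Then f(t) = -10·L_0(t) - 25·L_1(t) - 73·L_2(t).
Expanding and collecting terms gives f(t) = -3t² + 6t - 1.
Evaluating at t = 7: f(7) = -106.

-106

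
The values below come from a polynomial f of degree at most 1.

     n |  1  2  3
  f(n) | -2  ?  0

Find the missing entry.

The 2 known points determine the degree-1 polynomial uniquely.
Write f(n) = an + b. Substituting each data point gives a linear system:
  a + b = -2
  3a + b = 0
Solving the system yields a = 1, b = -3.
So f(n) = n - 3.
Then f(2) = -1.

-1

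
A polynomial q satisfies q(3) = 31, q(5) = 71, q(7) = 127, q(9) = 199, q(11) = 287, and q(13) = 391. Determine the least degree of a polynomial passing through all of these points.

Forward differences of the values at t = 3, 5, 7, 9, 11, 13:
  q  : 31  71  127  199  287  391
  Δ  : 40  56  72  88  104
  Δ^2: 16  16  16  16
  Δ^3: 0  0  0
  Δ^4: 0  0
  Δ^5: 0
The second differences are constant (16) and nonzero, while all higher differences vanish, so the minimal degree is 2.

2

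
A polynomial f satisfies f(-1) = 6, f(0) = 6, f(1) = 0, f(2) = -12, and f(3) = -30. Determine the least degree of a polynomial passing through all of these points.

2

Forward differences of the values at x = -1, 0, 1, 2, 3:
  f  : 6  6  0  -12  -30
  Δ  : 0  -6  -12  -18
  Δ^2: -6  -6  -6
  Δ^3: 0  0
  Δ^4: 0
The second differences are constant (-6) and nonzero, while all higher differences vanish, so the minimal degree is 2.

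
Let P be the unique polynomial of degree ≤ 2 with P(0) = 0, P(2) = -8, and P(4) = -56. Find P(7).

-203

Forward differences of the values at u = 0, 2, 4:
  P  : 0  -8  -56
  Δ  : -8  -48
  Δ^2: -40
The second differences are constant, confirming degree 2.
Interpolating (Newton forward form) and evaluating at u = 7 gives P(7) = -203.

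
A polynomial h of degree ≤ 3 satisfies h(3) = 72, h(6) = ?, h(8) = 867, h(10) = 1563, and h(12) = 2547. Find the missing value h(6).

411

The 4 known points determine the degree-3 polynomial uniquely.
Write h(x) = ax^3 + bx^2 + cx + d. Substituting each data point gives a linear system:
  27a + 9b + 3c + d = 72
  512a + 64b + 8c + d = 867
  1000a + 100b + 10c + d = 1563
  1728a + 144b + 12c + d = 2547
Solving the system yields a = 1, b = 6, c = -4, d = 3.
So h(x) = x^3 + 6x^2 - 4x + 3.
Then h(6) = 411.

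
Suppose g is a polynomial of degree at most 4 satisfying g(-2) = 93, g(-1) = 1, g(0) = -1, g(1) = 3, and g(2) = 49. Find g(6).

Using the Lagrange interpolation formula with nodes -2, -1, 0, 1, 2:
  L_0(u) = (u + 1)u(u - 1)(u - 2) / 24
  L_1(u) = (u + 2)u(u - 1)(u - 2) / -6
  L_2(u) = (u + 2)(u + 1)(u - 1)(u - 2) / 4
  L_3(u) = (u + 2)(u + 1)u(u - 2) / -6
  L_4(u) = (u + 2)(u + 1)u(u - 1) / 24
Then g(u) = 93·L_0(u) + 1·L_1(u) - 1·L_2(u) + 3·L_3(u) + 49·L_4(u).
Expanding and collecting terms gives g(u) = 5u^4 - 4u^3 - 2u^2 + 5u - 1.
Evaluating at u = 6: g(6) = 5573.

5573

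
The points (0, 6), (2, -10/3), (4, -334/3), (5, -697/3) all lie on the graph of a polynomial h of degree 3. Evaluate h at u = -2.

38/3

Using the Lagrange interpolation formula with nodes 0, 2, 4, 5:
  L_0(u) = (u - 2)(u - 4)(u - 5) / -40
  L_1(u) = u(u - 4)(u - 5) / 12
  L_2(u) = u(u - 2)(u - 5) / -8
  L_3(u) = u(u - 2)(u - 4) / 15
Then h(u) = 6·L_0(u) - 10/3·L_1(u) - 334/3·L_2(u) - 697/3·L_3(u).
Expanding and collecting terms gives h(u) = -2u³ - (1/3)u² + 4u + 6.
Evaluating at u = -2: h(-2) = 38/3.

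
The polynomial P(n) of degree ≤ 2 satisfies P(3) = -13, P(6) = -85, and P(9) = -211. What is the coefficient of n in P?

Write P(n) = an^2 + bn + c. Substituting each data point gives a linear system:
  9a + 3b + c = -13
  36a + 6b + c = -85
  81a + 9b + c = -211
Solving the system yields a = -3, b = 3, c = 5.
So P(n) = -3n² + 3n + 5.
The coefficient of n is 3.

3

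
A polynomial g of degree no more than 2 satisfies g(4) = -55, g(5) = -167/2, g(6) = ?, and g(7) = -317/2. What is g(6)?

The 3 known points determine the degree-2 polynomial uniquely.
Write g(s) = as^2 + bs + c. Substituting each data point gives a linear system:
  16a + 4b + c = -55
  25a + 5b + c = -167/2
  49a + 7b + c = -317/2
Solving the system yields a = -3, b = -3/2, c = -1.
So g(s) = -3s^2 - (3/2)s - 1.
Then g(6) = -118.

-118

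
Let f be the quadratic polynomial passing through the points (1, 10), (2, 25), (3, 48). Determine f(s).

Write f(s) = as^2 + bs + c. Substituting each data point gives a linear system:
  a + b + c = 10
  4a + 2b + c = 25
  9a + 3b + c = 48
Solving the system yields a = 4, b = 3, c = 3.
So f(s) = 4s² + 3s + 3.
Check: f(3) = 48. ✓

f(s) = 4s^2 + 3s + 3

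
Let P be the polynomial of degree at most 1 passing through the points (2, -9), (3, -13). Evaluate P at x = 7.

Write P(x) = ax + b. Substituting each data point gives a linear system:
  2a + b = -9
  3a + b = -13
Solving the system yields a = -4, b = -1.
So P(x) = -4x - 1.
Then P(7) = -29.

-29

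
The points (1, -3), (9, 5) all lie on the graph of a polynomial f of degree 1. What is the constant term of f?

-4

Write f(s) = as + b. Substituting each data point gives a linear system:
  a + b = -3
  9a + b = 5
Solving the system yields a = 1, b = -4.
So f(s) = s - 4.
The constant term is -4.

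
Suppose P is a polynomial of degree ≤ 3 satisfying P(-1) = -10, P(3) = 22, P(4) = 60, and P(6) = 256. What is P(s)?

P(s) = 2s^3 - 6s^2 + 6s + 4

Using the Lagrange interpolation formula with nodes -1, 3, 4, 6:
  L_0(s) = (s - 3)(s - 4)(s - 6) / -140
  L_1(s) = (s + 1)(s - 4)(s - 6) / 12
  L_2(s) = (s + 1)(s - 3)(s - 6) / -10
  L_3(s) = (s + 1)(s - 3)(s - 4) / 42
Then P(s) = -10·L_0(s) + 22·L_1(s) + 60·L_2(s) + 256·L_3(s).
Expanding and collecting terms gives P(s) = 2s³ - 6s² + 6s + 4.
Check: P(-1) = -10. ✓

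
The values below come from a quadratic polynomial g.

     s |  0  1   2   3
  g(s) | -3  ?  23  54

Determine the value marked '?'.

On equispaced nodes a degree-2 polynomial has vanishing third forward difference, so
  - g(0) + 3·g(1) - 3·g(2) + g(3) = 0.
Substituting the known values and solving for g(1):
  3·g(1) = 12
  g(1) = 4.

4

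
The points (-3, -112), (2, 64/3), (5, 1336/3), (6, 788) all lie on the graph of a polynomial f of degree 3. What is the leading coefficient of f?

Write f(s) = as^3 + bs^2 + cs + d. Substituting each data point gives a linear system:
  -27a + 9b - 3c + d = -112
  8a + 4b + 2c + d = 64/3
  125a + 25b + 5c + d = 1336/3
  216a + 36b + 6c + d = 788
Solving the system yields a = 4, b = -5/3, c = -3, d = 2.
So f(s) = 4s³ - (5/3)s² - 3s + 2.
The leading coefficient is 4.

4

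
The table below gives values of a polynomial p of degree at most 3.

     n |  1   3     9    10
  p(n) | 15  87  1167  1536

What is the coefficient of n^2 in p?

Write p(n) = an^3 + bn^2 + cn + d. Substituting each data point gives a linear system:
  a + b + c + d = 15
  27a + 9b + 3c + d = 87
  729a + 81b + 9c + d = 1167
  1000a + 100b + 10c + d = 1536
Solving the system yields a = 1, b = 5, c = 3, d = 6.
So p(n) = n^3 + 5n^2 + 3n + 6.
The coefficient of n^2 is 5.

5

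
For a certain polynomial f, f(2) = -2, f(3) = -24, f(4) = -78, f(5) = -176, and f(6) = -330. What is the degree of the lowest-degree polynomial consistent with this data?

Forward differences of the values at x = 2, 3, 4, 5, 6:
  f  : -2  -24  -78  -176  -330
  Δ  : -22  -54  -98  -154
  Δ^2: -32  -44  -56
  Δ^3: -12  -12
  Δ^4: 0
The third differences are constant (-12) and nonzero, while all higher differences vanish, so the minimal degree is 3.

3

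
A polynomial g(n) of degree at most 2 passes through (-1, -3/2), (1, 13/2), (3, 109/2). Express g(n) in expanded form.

g(n) = 5n^2 + 4n - 5/2

Write g(n) = an^2 + bn + c. Substituting each data point gives a linear system:
  a - b + c = -3/2
  a + b + c = 13/2
  9a + 3b + c = 109/2
Solving the system yields a = 5, b = 4, c = -5/2.
So g(n) = 5n² + 4n - 5/2.
Check: g(1) = 13/2. ✓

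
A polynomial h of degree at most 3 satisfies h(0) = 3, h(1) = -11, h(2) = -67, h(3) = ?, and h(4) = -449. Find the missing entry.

-201

On equispaced nodes a degree-3 polynomial has vanishing fourth forward difference, so
  h(0) - 4·h(1) + 6·h(2) - 4·h(3) + h(4) = 0.
Substituting the known values and solving for h(3):
  -4·h(3) = 804
  h(3) = -201.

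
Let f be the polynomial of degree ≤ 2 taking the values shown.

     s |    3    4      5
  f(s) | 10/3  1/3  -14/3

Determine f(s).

Using the Lagrange interpolation formula with nodes 3, 4, 5:
  L_0(s) = (s - 4)(s - 5) / 2
  L_1(s) = (s - 3)(s - 5) / -1
  L_2(s) = (s - 3)(s - 4) / 2
Then f(s) = 10/3·L_0(s) + 1/3·L_1(s) - 14/3·L_2(s).
Expanding and collecting terms gives f(s) = -s^2 + 4s + 1/3.
Check: f(3) = 10/3. ✓

f(s) = -s^2 + 4s + 1/3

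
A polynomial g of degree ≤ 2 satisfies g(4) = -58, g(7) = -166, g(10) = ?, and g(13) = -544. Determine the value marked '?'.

-328

The 3 known points determine the degree-2 polynomial uniquely.
Write g(t) = at^2 + bt + c. Substituting each data point gives a linear system:
  16a + 4b + c = -58
  49a + 7b + c = -166
  169a + 13b + c = -544
Solving the system yields a = -3, b = -3, c = 2.
So g(t) = -3t^2 - 3t + 2.
Then g(10) = -328.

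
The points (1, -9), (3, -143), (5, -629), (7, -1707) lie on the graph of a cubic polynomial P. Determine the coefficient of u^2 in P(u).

1

Write P(u) = au^3 + bu^2 + cu + d. Substituting each data point gives a linear system:
  a + b + c + d = -9
  27a + 9b + 3c + d = -143
  125a + 25b + 5c + d = -629
  343a + 49b + 7c + d = -1707
Solving the system yields a = -5, b = 1, c = -6, d = 1.
So P(u) = -5u³ + u² - 6u + 1.
The coefficient of u^2 is 1.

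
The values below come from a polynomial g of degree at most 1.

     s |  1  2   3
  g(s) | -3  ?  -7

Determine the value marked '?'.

-5

The 2 known points determine the degree-1 polynomial uniquely.
Write g(s) = as + b. Substituting each data point gives a linear system:
  a + b = -3
  3a + b = -7
Solving the system yields a = -2, b = -1.
So g(s) = -2s - 1.
Then g(2) = -5.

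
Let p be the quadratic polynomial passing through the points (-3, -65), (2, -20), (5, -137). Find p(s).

Using the Lagrange interpolation formula with nodes -3, 2, 5:
  L_0(s) = (s - 2)(s - 5) / 40
  L_1(s) = (s + 3)(s - 5) / -15
  L_2(s) = (s + 3)(s - 2) / 24
Then p(s) = -65·L_0(s) - 20·L_1(s) - 137·L_2(s).
Expanding and collecting terms gives p(s) = -6s² + 3s - 2.
Check: p(5) = -137. ✓

p(s) = -6s^2 + 3s - 2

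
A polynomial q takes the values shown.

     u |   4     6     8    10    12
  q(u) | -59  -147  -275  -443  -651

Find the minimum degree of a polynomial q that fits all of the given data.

Forward differences of the values at u = 4, 6, 8, 10, 12:
  q  : -59  -147  -275  -443  -651
  Δ  : -88  -128  -168  -208
  Δ^2: -40  -40  -40
  Δ^3: 0  0
  Δ^4: 0
The second differences are constant (-40) and nonzero, while all higher differences vanish, so the minimal degree is 2.

2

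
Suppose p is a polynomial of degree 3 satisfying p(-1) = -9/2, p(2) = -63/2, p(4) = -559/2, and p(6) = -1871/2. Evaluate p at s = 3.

Using the Lagrange interpolation formula with nodes -1, 2, 4, 6:
  L_0(s) = (s - 2)(s - 4)(s - 6) / -105
  L_1(s) = (s + 1)(s - 4)(s - 6) / 24
  L_2(s) = (s + 1)(s - 2)(s - 6) / -20
  L_3(s) = (s + 1)(s - 2)(s - 4) / 56
Then p(s) = -9/2·L_0(s) - 63/2·L_1(s) - 559/2·L_2(s) - 1871/2·L_3(s).
Expanding and collecting terms gives p(s) = -4s^3 - 3s^2 + 6s + 1/2.
Evaluating at s = 3: p(3) = -233/2.

-233/2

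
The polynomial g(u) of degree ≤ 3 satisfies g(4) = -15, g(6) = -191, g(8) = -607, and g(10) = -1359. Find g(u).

g(u) = -2u^3 + 6u^2 + 4u + 1

Using the Lagrange interpolation formula with nodes 4, 6, 8, 10:
  L_0(u) = (u - 6)(u - 8)(u - 10) / -48
  L_1(u) = (u - 4)(u - 8)(u - 10) / 16
  L_2(u) = (u - 4)(u - 6)(u - 10) / -16
  L_3(u) = (u - 4)(u - 6)(u - 8) / 48
Then g(u) = -15·L_0(u) - 191·L_1(u) - 607·L_2(u) - 1359·L_3(u).
Expanding and collecting terms gives g(u) = -2u^3 + 6u^2 + 4u + 1.
Check: g(8) = -607. ✓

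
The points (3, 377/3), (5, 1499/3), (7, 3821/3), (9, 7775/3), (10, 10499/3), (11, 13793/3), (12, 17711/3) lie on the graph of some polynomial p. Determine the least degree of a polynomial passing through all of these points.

Divided differences on the nodes 3, 5, 7, 9, 10, 11, 12:
  order 0: 377/3  1499/3  3821/3  7775/3  10499/3  13793/3  17711/3
  order 1: 187  387  659  908  1098  1306
  order 2: 50  68  83  95  104
  order 3: 3  3  3  3
  order 4: 0  0  0
  order 5: 0  0
  order 6: 0
The order-3 divided differences are all 3 (nonzero) and every higher order vanishes, so the data lies on a polynomial of degree exactly 3.

3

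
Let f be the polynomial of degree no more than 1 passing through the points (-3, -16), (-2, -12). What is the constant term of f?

Write f(s) = as + b. Substituting each data point gives a linear system:
  -3a + b = -16
  -2a + b = -12
Solving the system yields a = 4, b = -4.
So f(s) = 4s - 4.
The constant term is -4.

-4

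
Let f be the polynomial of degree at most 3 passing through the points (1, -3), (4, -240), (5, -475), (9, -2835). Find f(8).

-1984

Write f(n) = an^3 + bn^2 + cn + d. Substituting each data point gives a linear system:
  a + b + c + d = -3
  64a + 16b + 4c + d = -240
  125a + 25b + 5c + d = -475
  729a + 81b + 9c + d = -2835
Solving the system yields a = -4, b = 1, c = 0, d = 0.
So f(n) = -4n^3 + n^2.
Then f(8) = -1984.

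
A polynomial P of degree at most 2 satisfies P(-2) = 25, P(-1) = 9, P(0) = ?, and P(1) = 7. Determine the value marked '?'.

3

The 3 known points determine the degree-2 polynomial uniquely.
Write P(s) = as^2 + bs + c. Substituting each data point gives a linear system:
  4a - 2b + c = 25
  a - b + c = 9
  a + b + c = 7
Solving the system yields a = 5, b = -1, c = 3.
So P(s) = 5s^2 - s + 3.
Then P(0) = 3.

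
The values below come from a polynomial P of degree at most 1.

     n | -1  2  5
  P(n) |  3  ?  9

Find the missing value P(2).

The 2 known points determine the degree-1 polynomial uniquely.
Write P(n) = an + b. Substituting each data point gives a linear system:
  -a + b = 3
  5a + b = 9
Solving the system yields a = 1, b = 4.
So P(n) = n + 4.
Then P(2) = 6.

6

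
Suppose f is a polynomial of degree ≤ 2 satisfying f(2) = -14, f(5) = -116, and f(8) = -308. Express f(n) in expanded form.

f(n) = -5n^2 + n + 4

Write f(n) = an^2 + bn + c. Substituting each data point gives a linear system:
  4a + 2b + c = -14
  25a + 5b + c = -116
  64a + 8b + c = -308
Solving the system yields a = -5, b = 1, c = 4.
So f(n) = -5n² + n + 4.
Check: f(2) = -14. ✓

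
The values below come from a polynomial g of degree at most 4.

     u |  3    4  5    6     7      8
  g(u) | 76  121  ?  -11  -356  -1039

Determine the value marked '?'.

On equispaced nodes a degree-4 polynomial has vanishing fifth forward difference, so
  - g(3) + 5·g(4) - 10·g(5) + 10·g(6) - 5·g(7) + g(8) = 0.
Substituting the known values and solving for g(5):
  -10·g(5) = -1160
  g(5) = 116.

116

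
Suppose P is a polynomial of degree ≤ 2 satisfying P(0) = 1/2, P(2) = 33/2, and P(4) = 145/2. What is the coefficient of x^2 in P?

5

Write P(x) = ax^2 + bx + c. Substituting each data point gives a linear system:
  c = 1/2
  4a + 2b + c = 33/2
  16a + 4b + c = 145/2
Solving the system yields a = 5, b = -2, c = 1/2.
So P(x) = 5x^2 - 2x + 1/2.
The leading coefficient is 5.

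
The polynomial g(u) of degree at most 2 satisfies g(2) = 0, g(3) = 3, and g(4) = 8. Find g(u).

g(u) = u^2 - 2u

Using the Lagrange interpolation formula with nodes 2, 3, 4:
  L_0(u) = (u - 3)(u - 4) / 2
  L_1(u) = (u - 2)(u - 4) / -1
  L_2(u) = (u - 2)(u - 3) / 2
Then g(u) = 0·L_0(u) + 3·L_1(u) + 8·L_2(u).
Expanding and collecting terms gives g(u) = u² - 2u.
Check: g(4) = 8. ✓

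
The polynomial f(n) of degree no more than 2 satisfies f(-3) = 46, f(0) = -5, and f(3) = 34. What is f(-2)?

19

Write f(n) = an^2 + bn + c. Substituting each data point gives a linear system:
  9a - 3b + c = 46
  c = -5
  9a + 3b + c = 34
Solving the system yields a = 5, b = -2, c = -5.
So f(n) = 5n² - 2n - 5.
Then f(-2) = 19.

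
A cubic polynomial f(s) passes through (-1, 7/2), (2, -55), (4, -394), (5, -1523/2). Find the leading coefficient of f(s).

Write f(s) = as^3 + bs^2 + cs + d. Substituting each data point gives a linear system:
  -a + b - c + d = 7/2
  8a + 4b + 2c + d = -55
  64a + 16b + 4c + d = -394
  125a + 25b + 5c + d = -1523/2
Solving the system yields a = -6, b = 0, c = -3/2, d = -4.
So f(s) = -6s^3 - (3/2)s - 4.
The leading coefficient is -6.

-6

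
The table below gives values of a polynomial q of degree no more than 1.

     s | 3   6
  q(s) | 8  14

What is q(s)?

Using the Lagrange interpolation formula with nodes 3, 6:
  L_0(s) = (s - 6) / -3
  L_1(s) = (s - 3) / 3
Then q(s) = 8·L_0(s) + 14·L_1(s).
Expanding and collecting terms gives q(s) = 2s + 2.
Check: q(6) = 14. ✓

q(s) = 2s + 2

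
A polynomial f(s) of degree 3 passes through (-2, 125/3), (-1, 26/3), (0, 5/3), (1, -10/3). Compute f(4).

-739/3

Write f(s) = as^3 + bs^2 + cs + d. Substituting each data point gives a linear system:
  -8a + 4b - 2c + d = 125/3
  -a + b - c + d = 26/3
  d = 5/3
  a + b + c + d = -10/3
Solving the system yields a = -4, b = 1, c = -2, d = 5/3.
So f(s) = -4s³ + s² - 2s + 5/3.
Then f(4) = -739/3.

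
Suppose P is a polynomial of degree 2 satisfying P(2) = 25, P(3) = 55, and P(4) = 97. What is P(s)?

P(s) = 6s^2 + 1

Write P(s) = as^2 + bs + c. Substituting each data point gives a linear system:
  4a + 2b + c = 25
  9a + 3b + c = 55
  16a + 4b + c = 97
Solving the system yields a = 6, b = 0, c = 1.
So P(s) = 6s^2 + 1.
Check: P(2) = 25. ✓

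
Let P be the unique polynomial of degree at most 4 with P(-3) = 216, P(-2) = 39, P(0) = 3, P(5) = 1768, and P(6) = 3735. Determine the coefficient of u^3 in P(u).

Write P(u) = au^4 + bu^3 + cu^2 + du + e. Substituting each data point gives a linear system:
  81a - 27b + 9c - 3d + e = 216
  16a - 8b + 4c - 2d + e = 39
  e = 3
  625a + 125b + 25c + 5d + e = 1768
  1296a + 216b + 36c + 6d + e = 3735
Solving the system yields a = 3, b = 0, c = -4, d = -2, e = 3.
So P(u) = 3u^4 - 4u^2 - 2u + 3.
The coefficient of u^3 is 0.

0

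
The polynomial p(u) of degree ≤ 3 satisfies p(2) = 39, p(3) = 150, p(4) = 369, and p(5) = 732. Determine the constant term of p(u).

-3

Write p(u) = au^3 + bu^2 + cu + d. Substituting each data point gives a linear system:
  8a + 4b + 2c + d = 39
  27a + 9b + 3c + d = 150
  64a + 16b + 4c + d = 369
  125a + 25b + 5c + d = 732
Solving the system yields a = 6, b = 0, c = -3, d = -3.
So p(u) = 6u^3 - 3u - 3.
The constant term is -3.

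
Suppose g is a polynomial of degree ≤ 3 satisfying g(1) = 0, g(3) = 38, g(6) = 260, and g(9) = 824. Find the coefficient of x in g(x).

Write g(x) = ax^3 + bx^2 + cx + d. Substituting each data point gives a linear system:
  a + b + c + d = 0
  27a + 9b + 3c + d = 38
  216a + 36b + 6c + d = 260
  729a + 81b + 9c + d = 824
Solving the system yields a = 1, b = 1, c = 2, d = -4.
So g(x) = x^3 + x^2 + 2x - 4.
The coefficient of x is 2.

2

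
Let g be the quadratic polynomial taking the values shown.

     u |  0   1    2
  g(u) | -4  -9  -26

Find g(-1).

-11

Write g(u) = au^2 + bu + c. Substituting each data point gives a linear system:
  c = -4
  a + b + c = -9
  4a + 2b + c = -26
Solving the system yields a = -6, b = 1, c = -4.
So g(u) = -6u^2 + u - 4.
Then g(-1) = -11.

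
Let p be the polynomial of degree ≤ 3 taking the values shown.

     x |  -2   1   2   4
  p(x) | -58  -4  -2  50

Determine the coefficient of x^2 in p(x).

Write p(x) = ax^3 + bx^2 + cx + d. Substituting each data point gives a linear system:
  -8a + 4b - 2c + d = -58
  a + b + c + d = -4
  8a + 4b + 2c + d = -2
  64a + 16b + 4c + d = 50
Solving the system yields a = 2, b = -6, c = 6, d = -6.
So p(x) = 2x³ - 6x² + 6x - 6.
The coefficient of x^2 is -6.

-6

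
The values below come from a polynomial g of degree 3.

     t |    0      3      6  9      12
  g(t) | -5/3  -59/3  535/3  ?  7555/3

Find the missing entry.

On equispaced nodes a degree-3 polynomial has vanishing fourth forward difference, so
  g(0) - 4·g(3) + 6·g(6) - 4·g(9) + g(12) = 0.
Substituting the known values and solving for g(9):
  -4·g(9) = -10996/3
  g(9) = 2749/3.

2749/3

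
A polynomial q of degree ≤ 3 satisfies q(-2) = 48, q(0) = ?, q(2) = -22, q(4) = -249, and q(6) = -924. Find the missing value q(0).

On equispaced nodes a degree-3 polynomial has vanishing fourth forward difference, so
  q(-2) - 4·q(0) + 6·q(2) - 4·q(4) + q(6) = 0.
Substituting the known values and solving for q(0):
  -4·q(0) = 12
  q(0) = -3.

-3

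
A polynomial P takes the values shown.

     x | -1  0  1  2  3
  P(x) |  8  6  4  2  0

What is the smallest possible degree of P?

Forward differences of the values at x = -1, 0, 1, 2, 3:
  P  : 8  6  4  2  0
  Δ  : -2  -2  -2  -2
  Δ^2: 0  0  0
  Δ^3: 0  0
  Δ^4: 0
The first differences are constant (-2) and nonzero, while all higher differences vanish, so the minimal degree is 1.

1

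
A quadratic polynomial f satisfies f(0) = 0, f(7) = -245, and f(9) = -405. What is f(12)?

Using the Lagrange interpolation formula with nodes 0, 7, 9:
  L_0(n) = (n - 7)(n - 9) / 63
  L_1(n) = n(n - 9) / -14
  L_2(n) = n(n - 7) / 18
Then f(n) = 0·L_0(n) - 245·L_1(n) - 405·L_2(n).
Expanding and collecting terms gives f(n) = -5n^2.
Evaluating at n = 12: f(12) = -720.

-720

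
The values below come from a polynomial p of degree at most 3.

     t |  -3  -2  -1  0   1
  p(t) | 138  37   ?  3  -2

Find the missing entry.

On equispaced nodes a degree-3 polynomial has vanishing fourth forward difference, so
  p(-3) - 4·p(-2) + 6·p(-1) - 4·p(0) + p(1) = 0.
Substituting the known values and solving for p(-1):
  6·p(-1) = 24
  p(-1) = 4.

4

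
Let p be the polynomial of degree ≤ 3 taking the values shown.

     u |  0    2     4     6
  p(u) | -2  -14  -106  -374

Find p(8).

-914

Using the Lagrange interpolation formula with nodes 0, 2, 4, 6:
  L_0(u) = (u - 2)(u - 4)(u - 6) / -48
  L_1(u) = u(u - 4)(u - 6) / 16
  L_2(u) = u(u - 2)(u - 6) / -16
  L_3(u) = u(u - 2)(u - 4) / 48
Then p(u) = -2·L_0(u) - 14·L_1(u) - 106·L_2(u) - 374·L_3(u).
Expanding and collecting terms gives p(u) = -2u³ + 2u² - 2u - 2.
Evaluating at u = 8: p(8) = -914.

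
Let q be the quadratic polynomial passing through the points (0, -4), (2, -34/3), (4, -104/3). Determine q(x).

Using the Lagrange interpolation formula with nodes 0, 2, 4:
  L_0(x) = (x - 2)(x - 4) / 8
  L_1(x) = x(x - 4) / -4
  L_2(x) = x(x - 2) / 8
Then q(x) = -4·L_0(x) - 34/3·L_1(x) - 104/3·L_2(x).
Expanding and collecting terms gives q(x) = -2x² + (1/3)x - 4.
Check: q(2) = -34/3. ✓

q(x) = -2x^2 + (1/3)x - 4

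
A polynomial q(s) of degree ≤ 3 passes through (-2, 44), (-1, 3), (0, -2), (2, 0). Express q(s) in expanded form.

Using the Lagrange interpolation formula with nodes -2, -1, 0, 2:
  L_0(s) = (s + 1)s(s - 2) / -8
  L_1(s) = (s + 2)s(s - 2) / 3
  L_2(s) = (s + 2)(s + 1)(s - 2) / -4
  L_3(s) = (s + 2)(s + 1)s / 24
Then q(s) = 44·L_0(s) + 3·L_1(s) - 2·L_2(s) + 0·L_3(s).
Expanding and collecting terms gives q(s) = -4s^3 + 6s^2 + 5s - 2.
Check: q(2) = 0. ✓

q(s) = -4s^3 + 6s^2 + 5s - 2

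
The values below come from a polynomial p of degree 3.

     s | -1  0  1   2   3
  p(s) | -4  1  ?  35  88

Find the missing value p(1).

On equispaced nodes a degree-3 polynomial has vanishing fourth forward difference, so
  p(-1) - 4·p(0) + 6·p(1) - 4·p(2) + p(3) = 0.
Substituting the known values and solving for p(1):
  6·p(1) = 60
  p(1) = 10.

10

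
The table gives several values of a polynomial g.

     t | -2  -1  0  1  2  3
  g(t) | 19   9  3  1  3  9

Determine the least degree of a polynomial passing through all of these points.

2

Forward differences of the values at t = -2, -1, 0, 1, 2, 3:
  g  : 19  9  3  1  3  9
  Δ  : -10  -6  -2  2  6
  Δ^2: 4  4  4  4
  Δ^3: 0  0  0
  Δ^4: 0  0
  Δ^5: 0
The second differences are constant (4) and nonzero, while all higher differences vanish, so the minimal degree is 2.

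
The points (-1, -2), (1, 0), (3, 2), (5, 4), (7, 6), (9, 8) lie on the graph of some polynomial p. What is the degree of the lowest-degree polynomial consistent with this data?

Forward differences of the values at t = -1, 1, 3, 5, 7, 9:
  p  : -2  0  2  4  6  8
  Δ  : 2  2  2  2  2
  Δ^2: 0  0  0  0
  Δ^3: 0  0  0
  Δ^4: 0  0
  Δ^5: 0
The first differences are constant (2) and nonzero, while all higher differences vanish, so the minimal degree is 1.

1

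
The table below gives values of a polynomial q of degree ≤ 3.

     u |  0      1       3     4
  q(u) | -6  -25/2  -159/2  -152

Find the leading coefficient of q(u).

-1

Write q(u) = au^3 + bu^2 + cu + d. Substituting each data point gives a linear system:
  d = -6
  a + b + c + d = -25/2
  27a + 9b + 3c + d = -159/2
  64a + 16b + 4c + d = -152
Solving the system yields a = -1, b = -5, c = -1/2, d = -6.
So q(u) = -u^3 - 5u^2 - (1/2)u - 6.
The leading coefficient is -1.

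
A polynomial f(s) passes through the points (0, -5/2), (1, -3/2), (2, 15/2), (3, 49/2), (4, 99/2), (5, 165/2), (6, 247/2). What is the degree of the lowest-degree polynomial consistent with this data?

2

Forward differences of the values at s = 0, 1, 2, 3, 4, 5, 6:
  f  : -5/2  -3/2  15/2  49/2  99/2  165/2  247/2
  Δ  : 1  9  17  25  33  41
  Δ^2: 8  8  8  8  8
  Δ^3: 0  0  0  0
  Δ^4: 0  0  0
  Δ^5: 0  0
  Δ^6: 0
The second differences are constant (8) and nonzero, while all higher differences vanish, so the minimal degree is 2.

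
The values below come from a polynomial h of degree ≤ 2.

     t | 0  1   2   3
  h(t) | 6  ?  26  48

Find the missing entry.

The 3 known points determine the degree-2 polynomial uniquely.
Write h(t) = at^2 + bt + c. Substituting each data point gives a linear system:
  c = 6
  4a + 2b + c = 26
  9a + 3b + c = 48
Solving the system yields a = 4, b = 2, c = 6.
So h(t) = 4t^2 + 2t + 6.
Then h(1) = 12.

12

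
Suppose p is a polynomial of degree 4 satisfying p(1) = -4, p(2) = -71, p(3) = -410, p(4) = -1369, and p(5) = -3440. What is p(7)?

-13606

Forward differences of the values at t = 1, 2, 3, 4, 5:
  p  : -4  -71  -410  -1369  -3440
  Δ  : -67  -339  -959  -2071
  Δ^2: -272  -620  -1112
  Δ^3: -348  -492
  Δ^4: -144
The fourth differences are constant, confirming degree 4.
Interpolating (Newton forward form) and evaluating at t = 7 gives p(7) = -13606.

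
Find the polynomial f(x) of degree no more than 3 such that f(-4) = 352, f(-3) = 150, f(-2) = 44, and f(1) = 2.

f(x) = -5x^3 + 3x^2 + 4x

Write f(x) = ax^3 + bx^2 + cx + d. Substituting each data point gives a linear system:
  -64a + 16b - 4c + d = 352
  -27a + 9b - 3c + d = 150
  -8a + 4b - 2c + d = 44
  a + b + c + d = 2
Solving the system yields a = -5, b = 3, c = 4, d = 0.
So f(x) = -5x³ + 3x² + 4x.
Check: f(-3) = 150. ✓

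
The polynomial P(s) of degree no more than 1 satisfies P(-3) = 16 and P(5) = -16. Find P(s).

Write P(s) = as + b. Substituting each data point gives a linear system:
  -3a + b = 16
  5a + b = -16
Solving the system yields a = -4, b = 4.
So P(s) = -4s + 4.
Check: P(5) = -16. ✓

P(s) = -4s + 4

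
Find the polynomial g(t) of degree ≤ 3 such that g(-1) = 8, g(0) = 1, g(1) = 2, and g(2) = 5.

Write g(t) = at^3 + bt^2 + ct + d. Substituting each data point gives a linear system:
  -a + b - c + d = 8
  d = 1
  a + b + c + d = 2
  8a + 4b + 2c + d = 5
Solving the system yields a = -1, b = 4, c = -2, d = 1.
So g(t) = -t^3 + 4t^2 - 2t + 1.
Check: g(1) = 2. ✓

g(t) = -t^3 + 4t^2 - 2t + 1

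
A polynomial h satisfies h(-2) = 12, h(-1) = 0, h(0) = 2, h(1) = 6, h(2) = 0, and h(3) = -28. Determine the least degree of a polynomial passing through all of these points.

3

Forward differences of the values at u = -2, -1, 0, 1, 2, 3:
  h  : 12  0  2  6  0  -28
  Δ  : -12  2  4  -6  -28
  Δ^2: 14  2  -10  -22
  Δ^3: -12  -12  -12
  Δ^4: 0  0
  Δ^5: 0
The third differences are constant (-12) and nonzero, while all higher differences vanish, so the minimal degree is 3.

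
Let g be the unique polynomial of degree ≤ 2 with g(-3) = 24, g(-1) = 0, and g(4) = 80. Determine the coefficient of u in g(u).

4

Write g(u) = au^2 + bu + c. Substituting each data point gives a linear system:
  9a - 3b + c = 24
  a - b + c = 0
  16a + 4b + c = 80
Solving the system yields a = 4, b = 4, c = 0.
So g(u) = 4u^2 + 4u.
The coefficient of u is 4.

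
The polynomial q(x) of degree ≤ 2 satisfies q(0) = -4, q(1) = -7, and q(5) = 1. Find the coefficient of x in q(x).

-4

Write q(x) = ax^2 + bx + c. Substituting each data point gives a linear system:
  c = -4
  a + b + c = -7
  25a + 5b + c = 1
Solving the system yields a = 1, b = -4, c = -4.
So q(x) = x² - 4x - 4.
The coefficient of x is -4.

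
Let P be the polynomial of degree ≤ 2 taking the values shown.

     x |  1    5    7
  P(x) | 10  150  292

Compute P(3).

Using the Lagrange interpolation formula with nodes 1, 5, 7:
  L_0(x) = (x - 5)(x - 7) / 24
  L_1(x) = (x - 1)(x - 7) / -8
  L_2(x) = (x - 1)(x - 5) / 12
Then P(x) = 10·L_0(x) + 150·L_1(x) + 292·L_2(x).
Expanding and collecting terms gives P(x) = 6x² - x + 5.
Evaluating at x = 3: P(3) = 56.

56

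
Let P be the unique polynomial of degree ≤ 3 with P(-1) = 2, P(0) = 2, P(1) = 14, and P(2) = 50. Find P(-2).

Using the Lagrange interpolation formula with nodes -1, 0, 1, 2:
  L_0(t) = t(t - 1)(t - 2) / -6
  L_1(t) = (t + 1)(t - 1)(t - 2) / 2
  L_2(t) = (t + 1)t(t - 2) / -2
  L_3(t) = (t + 1)t(t - 1) / 6
Then P(t) = 2·L_0(t) + 2·L_1(t) + 14·L_2(t) + 50·L_3(t).
Expanding and collecting terms gives P(t) = 2t^3 + 6t^2 + 4t + 2.
Evaluating at t = -2: P(-2) = 2.

2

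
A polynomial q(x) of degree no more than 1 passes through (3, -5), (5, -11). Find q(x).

q(x) = -3x + 4

Using the Lagrange interpolation formula with nodes 3, 5:
  L_0(x) = (x - 5) / -2
  L_1(x) = (x - 3) / 2
Then q(x) = -5·L_0(x) - 11·L_1(x).
Expanding and collecting terms gives q(x) = -3x + 4.
Check: q(5) = -11. ✓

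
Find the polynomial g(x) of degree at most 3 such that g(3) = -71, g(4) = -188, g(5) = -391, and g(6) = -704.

Write g(x) = ax^3 + bx^2 + cx + d. Substituting each data point gives a linear system:
  27a + 9b + 3c + d = -71
  64a + 16b + 4c + d = -188
  125a + 25b + 5c + d = -391
  216a + 36b + 6c + d = -704
Solving the system yields a = -4, b = 5, c = -4, d = 4.
So g(x) = -4x³ + 5x² - 4x + 4.
Check: g(5) = -391. ✓

g(x) = -4x^3 + 5x^2 - 4x + 4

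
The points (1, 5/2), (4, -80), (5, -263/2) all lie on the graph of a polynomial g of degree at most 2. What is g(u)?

g(u) = -6u^2 + (5/2)u + 6

Write g(u) = au^2 + bu + c. Substituting each data point gives a linear system:
  a + b + c = 5/2
  16a + 4b + c = -80
  25a + 5b + c = -263/2
Solving the system yields a = -6, b = 5/2, c = 6.
So g(u) = -6u^2 + (5/2)u + 6.
Check: g(1) = 5/2. ✓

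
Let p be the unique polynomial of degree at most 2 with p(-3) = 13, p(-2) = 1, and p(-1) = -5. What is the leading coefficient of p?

3

Write p(x) = ax^2 + bx + c. Substituting each data point gives a linear system:
  9a - 3b + c = 13
  4a - 2b + c = 1
  a - b + c = -5
Solving the system yields a = 3, b = 3, c = -5.
So p(x) = 3x² + 3x - 5.
The leading coefficient is 3.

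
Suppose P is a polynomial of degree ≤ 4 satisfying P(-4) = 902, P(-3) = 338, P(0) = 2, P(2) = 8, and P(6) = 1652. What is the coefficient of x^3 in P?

Write P(x) = ax^4 + bx^3 + cx^2 + dx + e. Substituting each data point gives a linear system:
  256a - 64b + 16c - 4d + e = 902
  81a - 27b + 9c - 3d + e = 338
  e = 2
  16a + 8b + 4c + 2d + e = 8
  1296a + 216b + 36c + 6d + e = 1652
Solving the system yields a = 2, b = -5, c = 4, d = -1, e = 2.
So P(x) = 2x^4 - 5x^3 + 4x^2 - x + 2.
The coefficient of x^3 is -5.

-5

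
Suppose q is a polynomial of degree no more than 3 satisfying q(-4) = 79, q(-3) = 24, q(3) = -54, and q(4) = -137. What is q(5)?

Write q(s) = as^3 + bs^2 + cs + d. Substituting each data point gives a linear system:
  -64a + 16b - 4c + d = 79
  -27a + 9b - 3c + d = 24
  27a + 9b + 3c + d = -54
  64a + 16b + 4c + d = -137
Solving the system yields a = -2, b = -2, c = 5, d = 3.
So q(s) = -2s^3 - 2s^2 + 5s + 3.
Then q(5) = -272.

-272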